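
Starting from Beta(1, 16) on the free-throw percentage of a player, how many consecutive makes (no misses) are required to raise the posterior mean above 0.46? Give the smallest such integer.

After k makes and 0 misses the posterior is Beta(1+k, 16), with mean (1+k)/(1+16+k).
Set (1+k)/(17+k) > 0.46 and solve: k > (0.46·17 − 1)/(1 − 0.46) = 12.630.
The smallest integer exceeding 12.630 is 13, and checking k=13: (14)/(30) = 0.4667 > 0.46.

k = 13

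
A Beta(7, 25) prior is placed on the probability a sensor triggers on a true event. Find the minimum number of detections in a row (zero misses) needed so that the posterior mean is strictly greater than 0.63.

k = 36

After k detections and 0 misses the posterior is Beta(7+k, 25), with mean (7+k)/(7+25+k).
Set (7+k)/(32+k) > 0.63 and solve: k > (0.63·32 − 7)/(1 − 0.63) = 35.568.
The smallest integer exceeding 35.568 is 36.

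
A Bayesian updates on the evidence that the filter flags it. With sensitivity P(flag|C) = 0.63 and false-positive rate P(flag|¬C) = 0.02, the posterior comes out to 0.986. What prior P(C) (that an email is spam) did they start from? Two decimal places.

P(C) = 0.69

Bayes' rule in odds form gives O(C|E) = O(C)·[P(E|C)/P(E|¬C)], hence O(C) = O(C|E)/LR.
Posterior odds = 0.986/(1−0.986) = 70.4286. LR = 0.63/0.02 = 31.5000.
Prior odds = 70.4286/31.5000 = 2.2358, so P(C) = 2.2358/(1+2.2358) ≈ 0.69.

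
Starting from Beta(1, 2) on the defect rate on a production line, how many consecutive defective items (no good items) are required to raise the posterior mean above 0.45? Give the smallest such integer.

After k defective items and 0 good items the posterior is Beta(1+k, 2), with mean (1+k)/(1+2+k).
Set (1+k)/(3+k) > 0.45 and solve: k > (0.45·3 − 1)/(1 − 0.45) = 0.636.
The smallest integer exceeding 0.636 is 1.

k = 1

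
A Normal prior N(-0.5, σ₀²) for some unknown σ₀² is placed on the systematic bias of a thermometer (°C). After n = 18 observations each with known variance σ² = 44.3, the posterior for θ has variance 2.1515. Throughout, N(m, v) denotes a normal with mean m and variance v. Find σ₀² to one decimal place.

σ₀² = 17.1

For the Normal–Normal model with known σ², precisions add: τ_n = τ₀ + n/σ².
So 1/σ₀² = 1/2.1515 − 18/44.3 = 0.464792 − 0.406321 = 0.058471.
Hence σ₀² = 1/0.058471 ≈ 17.1.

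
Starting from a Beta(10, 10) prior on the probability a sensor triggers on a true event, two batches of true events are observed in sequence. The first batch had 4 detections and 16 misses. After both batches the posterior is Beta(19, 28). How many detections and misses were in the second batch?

5 detections and 2 misses

Because Beta–binomial updating is additive in the counts, the combined data contributed (α_post−α_prior, β_post−β_prior) successes and failures.
Total across both batches: 19−10=9 detections, 28−10=18 misses.
Subtract the first batch: 9−4=5 detections and 18−16=2 misses.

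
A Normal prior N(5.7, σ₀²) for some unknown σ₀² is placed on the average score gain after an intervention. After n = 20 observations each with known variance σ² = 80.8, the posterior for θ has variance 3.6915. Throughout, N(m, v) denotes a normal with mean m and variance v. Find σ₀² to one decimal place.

Posterior precision equals prior precision plus data precision: 1/σ_n² = 1/σ₀² + n/σ².
So 1/σ₀² = 1/3.6915 − 20/80.8 = 0.270893 − 0.247525 = 0.023368.
Hence σ₀² = 1/0.023368 ≈ 42.8.

σ₀² = 42.8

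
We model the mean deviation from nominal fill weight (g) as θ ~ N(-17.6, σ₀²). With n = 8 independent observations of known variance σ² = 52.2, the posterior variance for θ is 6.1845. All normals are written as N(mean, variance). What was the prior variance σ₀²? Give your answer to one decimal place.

Posterior precision equals prior precision plus data precision: 1/σ_n² = 1/σ₀² + n/σ².
So 1/σ₀² = 1/6.1845 − 8/52.2 = 0.161695 − 0.153257 = 0.008438.
Hence σ₀² = 1/0.008438 ≈ 118.5.

σ₀² = 118.5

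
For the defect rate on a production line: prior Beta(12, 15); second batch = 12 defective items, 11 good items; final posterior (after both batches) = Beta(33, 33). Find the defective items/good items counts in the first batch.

9 defective items and 7 good items

Sequential conjugate updates are equivalent to a single update on the pooled data, so total successes = posterior α − prior α and total failures = posterior β − prior β.
Total across both batches: 33−12=21 defective items, 33−15=18 good items.
Subtract the second batch: 21−12=9 defective items and 18−11=7 good items.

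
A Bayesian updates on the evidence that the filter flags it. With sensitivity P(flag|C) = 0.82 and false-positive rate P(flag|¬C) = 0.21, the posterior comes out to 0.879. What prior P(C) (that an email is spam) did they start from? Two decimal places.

P(C) = 0.65

Bayes' rule in odds form gives O(C|E) = O(C)·[P(E|C)/P(E|¬C)], hence O(C) = O(C|E)/LR.
Posterior odds = 0.879/(1−0.879) = 7.2645. LR = 0.82/0.21 = 3.9048.
Prior odds = 7.2645/3.9048 = 1.8604, so P(C) = 1.8604/(1+1.8604) ≈ 0.65.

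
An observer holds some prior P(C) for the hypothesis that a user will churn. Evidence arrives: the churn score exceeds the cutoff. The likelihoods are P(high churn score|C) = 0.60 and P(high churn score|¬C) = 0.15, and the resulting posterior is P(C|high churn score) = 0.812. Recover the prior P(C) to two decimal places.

P(C) = 0.52

In odds form, posterior odds = prior odds × likelihood ratio, so prior odds = posterior odds ÷ LR.
Posterior odds = 0.812/(1−0.812) = 4.3191. LR = 0.60/0.15 = 4.0000.
Prior odds = 4.3191/4.0000 = 1.0798, so P(C) = 1.0798/(1+1.0798) ≈ 0.52.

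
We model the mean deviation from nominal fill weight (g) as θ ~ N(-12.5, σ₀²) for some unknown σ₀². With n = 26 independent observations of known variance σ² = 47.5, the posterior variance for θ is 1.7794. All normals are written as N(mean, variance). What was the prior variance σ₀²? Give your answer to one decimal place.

For the Normal–Normal model with known σ², precisions add: τ_n = τ₀ + n/σ².
So 1/σ₀² = 1/1.7794 − 26/47.5 = 0.561987 − 0.547368 = 0.014619.
Hence σ₀² = 1/0.014619 ≈ 68.4.

σ₀² = 68.4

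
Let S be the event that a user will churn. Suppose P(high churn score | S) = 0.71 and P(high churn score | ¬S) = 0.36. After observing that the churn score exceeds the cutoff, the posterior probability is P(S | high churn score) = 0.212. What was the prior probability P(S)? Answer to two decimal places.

P(S) = 0.12

In odds form, posterior odds = prior odds × likelihood ratio, so prior odds = posterior odds ÷ LR.
Posterior odds = 0.212/(1−0.212) = 0.2690. LR = 0.71/0.36 = 1.9722.
Prior odds = 0.2690/1.9722 = 0.1364, so P(S) = 0.1364/(1+0.1364) ≈ 0.12.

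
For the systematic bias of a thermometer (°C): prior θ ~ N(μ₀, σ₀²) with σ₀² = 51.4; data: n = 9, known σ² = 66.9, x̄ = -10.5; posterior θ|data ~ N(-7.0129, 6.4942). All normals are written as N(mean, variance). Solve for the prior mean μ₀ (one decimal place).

With known observation variance, the Normal–Normal posterior has precision τ_n = τ₀ + n/σ² and mean μ_n = (τ₀μ₀ + (n/σ²)x̄)/τ_n.
Here τ₀ = 1/51.4 = 0.019455 and τ_data = 9/66.9 = 0.134529, so τ_n = 0.153984.
Rearranging for μ₀: μ₀ = (μ_n·τ_n − τ_data·x̄)/τ₀ = (-7.0129·0.153984 − 0.134529·-10.5) / 0.019455 = 0.332680/0.019455 ≈ 17.1.

μ₀ = 17.1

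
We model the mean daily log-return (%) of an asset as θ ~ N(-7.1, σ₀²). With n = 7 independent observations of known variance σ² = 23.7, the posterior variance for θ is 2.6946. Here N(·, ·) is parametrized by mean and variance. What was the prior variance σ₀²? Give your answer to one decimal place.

Posterior precision equals prior precision plus data precision: 1/σ_n² = 1/σ₀² + n/σ².
So 1/σ₀² = 1/2.6946 − 7/23.7 = 0.371113 − 0.295359 = 0.075754.
Hence σ₀² = 1/0.075754 ≈ 13.2.

σ₀² = 13.2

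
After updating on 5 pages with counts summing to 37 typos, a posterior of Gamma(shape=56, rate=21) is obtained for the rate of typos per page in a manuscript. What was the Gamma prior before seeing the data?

Gamma–Poisson conjugacy: posterior shape = α + Σxᵢ, posterior rate = β + n.
So α = 56 − 37 = 19 and β = 21 − 5 = 16.

Gamma(shape=19, rate=16)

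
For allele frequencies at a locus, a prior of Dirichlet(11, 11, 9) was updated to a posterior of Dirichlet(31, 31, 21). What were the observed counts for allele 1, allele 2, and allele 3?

counts (20, 20, 12)

For a Dirichlet(α) prior with multinomial counts c, the posterior is Dirichlet(α + c) componentwise.
Counts are posterior − prior componentwise: 31−11=20, 31−11=20, 21−9=12.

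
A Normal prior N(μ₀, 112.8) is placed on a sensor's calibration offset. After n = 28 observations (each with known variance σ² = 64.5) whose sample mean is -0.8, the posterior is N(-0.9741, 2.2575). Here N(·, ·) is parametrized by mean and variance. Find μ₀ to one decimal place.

μ₀ = -9.5

The posterior mean is a precision-weighted average: μ_n = (τ₀μ₀ + τ_data·x̄)/(τ₀+τ_data), with τ₀=1/σ₀² and τ_data=n/σ².
Here τ₀ = 1/112.8 = 0.008865 and τ_data = 28/64.5 = 0.434109, so τ_n = 0.442974.
Rearranging for μ₀: μ₀ = (μ_n·τ_n − τ_data·x̄)/τ₀ = (-0.9741·0.442974 − 0.434109·-0.8) / 0.008865 = -0.084214/0.008865 ≈ -9.5.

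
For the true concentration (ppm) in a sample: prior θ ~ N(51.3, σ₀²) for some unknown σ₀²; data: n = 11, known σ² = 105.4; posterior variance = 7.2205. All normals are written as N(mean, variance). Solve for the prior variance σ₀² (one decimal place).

σ₀² = 29.3

For the Normal–Normal model with known σ², precisions add: τ_n = τ₀ + n/σ².
So 1/σ₀² = 1/7.2205 − 11/105.4 = 0.138495 − 0.104364 = 0.034131.
Hence σ₀² = 1/0.034131 ≈ 29.3.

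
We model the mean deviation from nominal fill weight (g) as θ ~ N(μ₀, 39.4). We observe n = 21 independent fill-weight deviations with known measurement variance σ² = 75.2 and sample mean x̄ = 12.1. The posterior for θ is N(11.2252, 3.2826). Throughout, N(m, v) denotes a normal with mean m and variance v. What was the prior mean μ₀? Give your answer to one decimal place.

μ₀ = 1.6

With known observation variance, the Normal–Normal posterior has precision τ_n = τ₀ + n/σ² and mean μ_n = (τ₀μ₀ + (n/σ²)x̄)/τ_n.
Here τ₀ = 1/39.4 = 0.025381 and τ_data = 21/75.2 = 0.279255, so τ_n = 0.304636.
Rearranging for μ₀: μ₀ = (μ_n·τ_n − τ_data·x̄)/τ₀ = (11.2252·0.304636 − 0.279255·12.1) / 0.025381 = 0.040615/0.025381 ≈ 1.6.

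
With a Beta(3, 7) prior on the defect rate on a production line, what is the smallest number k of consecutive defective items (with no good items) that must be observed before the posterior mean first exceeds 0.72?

k = 16

After k defective items and 0 good items the posterior is Beta(3+k, 7), with mean (3+k)/(3+7+k).
Set (3+k)/(10+k) > 0.72 and solve: k > (0.72·10 − 3)/(1 − 0.72) = 15.000.
The smallest integer exceeding 15.000 is 16.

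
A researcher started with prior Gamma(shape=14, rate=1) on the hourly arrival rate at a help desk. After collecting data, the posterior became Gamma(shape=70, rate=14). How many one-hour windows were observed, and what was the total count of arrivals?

A Gamma(α, β) prior (rate parametrization) on a Poisson rate with n observations summing to S gives posterior Gamma(α+S, β+n).
Matching: Σxᵢ = 70 − 14 = 56 and n = 14 − 1 = 13.

n = 13 one-hour windows with total 56 arrivals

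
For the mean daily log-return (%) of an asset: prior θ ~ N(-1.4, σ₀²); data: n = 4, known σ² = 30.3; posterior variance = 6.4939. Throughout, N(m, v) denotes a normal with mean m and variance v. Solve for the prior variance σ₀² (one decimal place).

For the Normal–Normal model with known σ², precisions add: τ_n = τ₀ + n/σ².
So 1/σ₀² = 1/6.4939 − 4/30.3 = 0.153991 − 0.132013 = 0.021978.
Hence σ₀² = 1/0.021978 ≈ 45.5.

σ₀² = 45.5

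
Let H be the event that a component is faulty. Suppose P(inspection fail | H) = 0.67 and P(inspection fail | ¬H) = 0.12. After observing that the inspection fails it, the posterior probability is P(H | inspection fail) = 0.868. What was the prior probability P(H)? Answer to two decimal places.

Bayes' rule in odds form gives O(H|E) = O(H)·[P(E|H)/P(E|¬H)], hence O(H) = O(H|E)/LR.
Posterior odds = 0.868/(1−0.868) = 6.5758. LR = 0.67/0.12 = 5.5833.
Prior odds = 6.5758/5.5833 = 1.1778, so P(H) = 1.1778/(1+1.1778) ≈ 0.54.

P(H) = 0.54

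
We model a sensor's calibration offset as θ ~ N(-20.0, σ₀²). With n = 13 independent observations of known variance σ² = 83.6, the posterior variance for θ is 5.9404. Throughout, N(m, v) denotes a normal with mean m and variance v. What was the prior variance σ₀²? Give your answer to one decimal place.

σ₀² = 77.9

Posterior precision equals prior precision plus data precision: 1/σ_n² = 1/σ₀² + n/σ².
So 1/σ₀² = 1/5.9404 − 13/83.6 = 0.168339 − 0.155502 = 0.012837.
Hence σ₀² = 1/0.012837 ≈ 77.9.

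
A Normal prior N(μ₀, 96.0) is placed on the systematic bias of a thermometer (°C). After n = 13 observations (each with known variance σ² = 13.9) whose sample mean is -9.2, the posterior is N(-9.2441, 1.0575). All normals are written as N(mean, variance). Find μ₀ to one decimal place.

With known observation variance, the Normal–Normal posterior has precision τ_n = τ₀ + n/σ² and mean μ_n = (τ₀μ₀ + (n/σ²)x̄)/τ_n.
Here τ₀ = 1/96.0 = 0.010417 and τ_data = 13/13.9 = 0.935252, so τ_n = 0.945669.
Rearranging for μ₀: μ₀ = (μ_n·τ_n − τ_data·x̄)/τ₀ = (-9.2441·0.945669 − 0.935252·-9.2) / 0.010417 = -0.137540/0.010417 ≈ -13.2.

μ₀ = -13.2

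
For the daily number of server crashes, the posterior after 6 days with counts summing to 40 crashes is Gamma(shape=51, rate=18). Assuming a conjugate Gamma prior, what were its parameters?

A Gamma(α, β) prior (rate parametrization) on a Poisson rate with n observations summing to S gives posterior Gamma(α+S, β+n).
So α = 51 − 40 = 11 and β = 18 − 6 = 12.

Gamma(shape=11, rate=12)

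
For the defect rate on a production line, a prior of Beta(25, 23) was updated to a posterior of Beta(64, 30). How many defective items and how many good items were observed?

Beta is conjugate to the binomial likelihood: posterior = Beta(α+s, β+f).
So s = 64 − 25 = 39 and f = 30 − 23 = 7.

39 defective items and 7 good items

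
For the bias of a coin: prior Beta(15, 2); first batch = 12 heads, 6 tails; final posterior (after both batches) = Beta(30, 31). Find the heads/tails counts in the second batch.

Because Beta–binomial updating is additive in the counts, the combined data contributed (α_post−α_prior, β_post−β_prior) successes and failures.
Total across both batches: 30−15=15 heads, 31−2=29 tails.
Subtract the first batch: 15−12=3 heads and 29−6=23 tails.

3 heads and 23 tails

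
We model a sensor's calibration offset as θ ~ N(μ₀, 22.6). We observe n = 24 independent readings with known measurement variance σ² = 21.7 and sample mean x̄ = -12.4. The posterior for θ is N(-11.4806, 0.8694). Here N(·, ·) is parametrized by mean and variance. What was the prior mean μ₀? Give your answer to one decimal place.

The posterior mean is a precision-weighted average: μ_n = (τ₀μ₀ + τ_data·x̄)/(τ₀+τ_data), with τ₀=1/σ₀² and τ_data=n/σ².
Here τ₀ = 1/22.6 = 0.044248 and τ_data = 24/21.7 = 1.105991, so τ_n = 1.150239.
Rearranging for μ₀: μ₀ = (μ_n·τ_n − τ_data·x̄)/τ₀ = (-11.4806·1.150239 − 1.105991·-12.4) / 0.044248 = 0.508855/0.044248 ≈ 11.5.

μ₀ = 11.5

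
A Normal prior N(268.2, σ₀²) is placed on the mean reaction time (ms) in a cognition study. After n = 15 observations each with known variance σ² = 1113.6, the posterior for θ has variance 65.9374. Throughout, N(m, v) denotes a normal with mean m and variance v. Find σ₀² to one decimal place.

Posterior precision equals prior precision plus data precision: 1/σ_n² = 1/σ₀² + n/σ².
So 1/σ₀² = 1/65.9374 − 15/1113.6 = 0.015166 − 0.013470 = 0.001696.
Hence σ₀² = 1/0.001696 ≈ 589.6.

σ₀² = 589.6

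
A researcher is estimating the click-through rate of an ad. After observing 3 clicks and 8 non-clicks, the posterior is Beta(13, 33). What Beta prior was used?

Beta(10, 25)

Under Beta–binomial conjugacy the posterior parameters are (a+s, b+f).
Subtract the data counts: 13−3=10, 33−8=25.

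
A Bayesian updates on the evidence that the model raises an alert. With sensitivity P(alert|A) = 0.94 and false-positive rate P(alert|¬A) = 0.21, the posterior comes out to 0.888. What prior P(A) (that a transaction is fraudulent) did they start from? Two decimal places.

Bayes' rule in odds form gives O(A|E) = O(A)·[P(E|A)/P(E|¬A)], hence O(A) = O(A|E)/LR.
Posterior odds = 0.888/(1−0.888) = 7.9286. LR = 0.94/0.21 = 4.4762.
Prior odds = 7.9286/4.4762 = 1.7713, so P(A) = 1.7713/(1+1.7713) ≈ 0.64.

P(A) = 0.64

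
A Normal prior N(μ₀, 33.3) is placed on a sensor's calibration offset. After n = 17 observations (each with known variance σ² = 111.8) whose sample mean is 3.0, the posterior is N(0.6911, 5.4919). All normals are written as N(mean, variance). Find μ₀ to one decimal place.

μ₀ = -11.0

With known observation variance, the Normal–Normal posterior has precision τ_n = τ₀ + n/σ² and mean μ_n = (τ₀μ₀ + (n/σ²)x̄)/τ_n.
Here τ₀ = 1/33.3 = 0.030030 and τ_data = 17/111.8 = 0.152057, so τ_n = 0.182087.
Rearranging for μ₀: μ₀ = (μ_n·τ_n − τ_data·x̄)/τ₀ = (0.6911·0.182087 − 0.152057·3.0) / 0.030030 = -0.330331/0.030030 ≈ -11.0.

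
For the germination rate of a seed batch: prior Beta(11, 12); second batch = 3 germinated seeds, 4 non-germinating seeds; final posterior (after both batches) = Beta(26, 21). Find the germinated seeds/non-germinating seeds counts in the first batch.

Sequential conjugate updates are equivalent to a single update on the pooled data, so total successes = posterior α − prior α and total failures = posterior β − prior β.
Total across both batches: 26−11=15 germinated seeds, 21−12=9 non-germinating seeds.
Subtract the second batch: 15−3=12 germinated seeds and 9−4=5 non-germinating seeds.

12 germinated seeds and 5 non-germinating seeds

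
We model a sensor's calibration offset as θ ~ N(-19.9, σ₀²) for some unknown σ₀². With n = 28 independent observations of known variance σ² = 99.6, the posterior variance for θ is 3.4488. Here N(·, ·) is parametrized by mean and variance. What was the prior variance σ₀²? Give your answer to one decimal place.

For the Normal–Normal model with known σ², precisions add: τ_n = τ₀ + n/σ².
So 1/σ₀² = 1/3.4488 − 28/99.6 = 0.289956 − 0.281124 = 0.008832.
Hence σ₀² = 1/0.008832 ≈ 113.2.

σ₀² = 113.2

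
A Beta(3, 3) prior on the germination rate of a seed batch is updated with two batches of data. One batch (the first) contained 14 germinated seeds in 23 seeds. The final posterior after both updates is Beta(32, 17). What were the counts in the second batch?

15 germinated seeds and 5 non-germinating seeds

Sequential conjugate updates are equivalent to a single update on the pooled data, so total successes = posterior α − prior α and total failures = posterior β − prior β.
Total across both batches: 32−3=29 germinated seeds, 17−3=14 non-germinating seeds.
Subtract the first batch: 29−14=15 germinated seeds and 14−9=5 non-germinating seeds.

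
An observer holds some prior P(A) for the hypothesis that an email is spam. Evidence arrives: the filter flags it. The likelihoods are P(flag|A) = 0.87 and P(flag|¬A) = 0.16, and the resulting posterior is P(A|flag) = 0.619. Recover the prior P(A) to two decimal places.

P(A) = 0.23

Bayes' rule in odds form gives O(A|E) = O(A)·[P(E|A)/P(E|¬A)], hence O(A) = O(A|E)/LR.
Posterior odds = 0.619/(1−0.619) = 1.6247. LR = 0.87/0.16 = 5.4375.
Prior odds = 1.6247/5.4375 = 0.2988, so P(A) = 0.2988/(1+0.2988) ≈ 0.23.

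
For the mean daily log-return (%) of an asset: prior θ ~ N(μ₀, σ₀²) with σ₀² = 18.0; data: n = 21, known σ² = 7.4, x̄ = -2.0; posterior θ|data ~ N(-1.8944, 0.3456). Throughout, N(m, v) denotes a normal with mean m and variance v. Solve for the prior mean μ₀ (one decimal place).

The posterior mean is a precision-weighted average: μ_n = (τ₀μ₀ + τ_data·x̄)/(τ₀+τ_data), with τ₀=1/σ₀² and τ_data=n/σ².
Here τ₀ = 1/18.0 = 0.055556 and τ_data = 21/7.4 = 2.837838, so τ_n = 2.893394.
Rearranging for μ₀: μ₀ = (μ_n·τ_n − τ_data·x̄)/τ₀ = (-1.8944·2.893394 − 2.837838·-2.0) / 0.055556 = 0.194430/0.055556 ≈ 3.5.

μ₀ = 3.5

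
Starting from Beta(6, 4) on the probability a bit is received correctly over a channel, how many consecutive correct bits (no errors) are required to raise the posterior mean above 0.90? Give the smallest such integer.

After k correct bits and 0 errors the posterior is Beta(6+k, 4), with mean (6+k)/(6+4+k).
Set (6+k)/(10+k) > 0.90 and solve: k > (0.90·10 − 6)/(1 − 0.90) = 30.000.
The smallest integer exceeding 30.000 is 31, and checking k=31: (37)/(41) = 0.9024 > 0.90.

k = 31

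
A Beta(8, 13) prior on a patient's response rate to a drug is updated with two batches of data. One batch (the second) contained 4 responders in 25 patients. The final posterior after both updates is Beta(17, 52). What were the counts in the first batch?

5 responders and 18 non-responders

Sequential conjugate updates are equivalent to a single update on the pooled data, so total successes = posterior α − prior α and total failures = posterior β − prior β.
Total across both batches: 17−8=9 responders, 52−13=39 non-responders.
Subtract the second batch: 9−4=5 responders and 39−21=18 non-responders.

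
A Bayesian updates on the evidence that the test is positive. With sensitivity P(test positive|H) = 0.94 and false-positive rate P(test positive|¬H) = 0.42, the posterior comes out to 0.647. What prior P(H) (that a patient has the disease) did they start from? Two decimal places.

P(H) = 0.45

Bayes' rule in odds form gives O(H|E) = O(H)·[P(E|H)/P(E|¬H)], hence O(H) = O(H|E)/LR.
Posterior odds = 0.647/(1−0.647) = 1.8329. LR = 0.94/0.42 = 2.2381.
Prior odds = 1.8329/2.2381 = 0.8190, so P(H) = 0.8190/(1+0.8190) ≈ 0.45.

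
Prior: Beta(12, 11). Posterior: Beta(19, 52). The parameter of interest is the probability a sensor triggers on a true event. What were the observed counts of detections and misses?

7 detections and 41 misses

A Beta(α, β) prior with s successes and f failures in binomial data gives a Beta(α+s, β+f) posterior.
Match parameters: s=19−12=7, f=52−11=41.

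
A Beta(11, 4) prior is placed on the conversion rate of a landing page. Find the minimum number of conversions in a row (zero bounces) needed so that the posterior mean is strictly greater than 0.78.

k = 4

After k conversions and 0 bounces the posterior is Beta(11+k, 4), with mean (11+k)/(11+4+k).
Set (11+k)/(15+k) > 0.78 and solve: k > (0.78·15 − 11)/(1 − 0.78) = 3.182.
The smallest integer exceeding 3.182 is 4.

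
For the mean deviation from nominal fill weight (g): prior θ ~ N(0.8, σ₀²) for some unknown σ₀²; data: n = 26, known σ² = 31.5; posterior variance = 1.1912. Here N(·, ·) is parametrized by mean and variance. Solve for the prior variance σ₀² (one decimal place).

σ₀² = 71.0

Posterior precision equals prior precision plus data precision: 1/σ_n² = 1/σ₀² + n/σ².
So 1/σ₀² = 1/1.1912 − 26/31.5 = 0.839490 − 0.825397 = 0.014093.
Hence σ₀² = 1/0.014093 ≈ 71.0.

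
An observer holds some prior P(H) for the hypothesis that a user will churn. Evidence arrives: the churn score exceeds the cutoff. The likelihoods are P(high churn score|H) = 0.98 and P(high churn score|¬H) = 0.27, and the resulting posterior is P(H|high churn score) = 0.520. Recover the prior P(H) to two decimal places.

In odds form, posterior odds = prior odds × likelihood ratio, so prior odds = posterior odds ÷ LR.
Posterior odds = 0.520/(1−0.520) = 1.0833. LR = 0.98/0.27 = 3.6296.
Prior odds = 1.0833/3.6296 = 0.2985, so P(H) = 0.2985/(1+0.2985) ≈ 0.23.

P(H) = 0.23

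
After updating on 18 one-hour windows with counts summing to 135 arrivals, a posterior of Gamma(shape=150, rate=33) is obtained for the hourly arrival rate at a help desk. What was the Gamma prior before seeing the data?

Gamma(shape=15, rate=15)

A Gamma(α, β) prior (rate parametrization) on a Poisson rate with n observations summing to S gives posterior Gamma(α+S, β+n).
So α = 150 − 135 = 15 and β = 33 − 18 = 15.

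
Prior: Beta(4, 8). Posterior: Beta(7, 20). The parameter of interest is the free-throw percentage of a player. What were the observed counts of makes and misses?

3 makes and 12 misses

A Beta(α, β) prior with s successes and f failures in binomial data gives a Beta(α+s, β+f) posterior.
So s = 7 − 4 = 3 and f = 20 − 8 = 12.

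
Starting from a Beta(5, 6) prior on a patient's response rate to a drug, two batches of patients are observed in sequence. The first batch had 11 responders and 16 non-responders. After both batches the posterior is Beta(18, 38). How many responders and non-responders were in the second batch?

Because Beta–binomial updating is additive in the counts, the combined data contributed (α_post−α_prior, β_post−β_prior) successes and failures.
Total across both batches: 18−5=13 responders, 38−6=32 non-responders.
Subtract the first batch: 13−11=2 responders and 32−16=16 non-responders.

2 responders and 16 non-responders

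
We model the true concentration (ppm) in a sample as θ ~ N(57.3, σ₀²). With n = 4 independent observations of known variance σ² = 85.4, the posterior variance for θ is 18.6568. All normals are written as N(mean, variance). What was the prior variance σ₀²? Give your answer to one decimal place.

For the Normal–Normal model with known σ², precisions add: τ_n = τ₀ + n/σ².
So 1/σ₀² = 1/18.6568 − 4/85.4 = 0.053600 − 0.046838 = 0.006762.
Hence σ₀² = 1/0.006762 ≈ 147.9.

σ₀² = 147.9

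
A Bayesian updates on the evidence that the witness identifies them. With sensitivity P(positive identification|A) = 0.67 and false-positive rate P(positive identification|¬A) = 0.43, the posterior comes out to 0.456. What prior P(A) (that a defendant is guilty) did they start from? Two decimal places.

In odds form, posterior odds = prior odds × likelihood ratio, so prior odds = posterior odds ÷ LR.
Posterior odds = 0.456/(1−0.456) = 0.8382. LR = 0.67/0.43 = 1.5581.
Prior odds = 0.8382/1.5581 = 0.5380, so P(A) = 0.5380/(1+0.5380) ≈ 0.35.

P(A) = 0.35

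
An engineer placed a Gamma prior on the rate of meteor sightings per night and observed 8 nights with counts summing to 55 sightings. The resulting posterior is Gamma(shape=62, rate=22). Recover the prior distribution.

Gamma(shape=7, rate=14)

A Gamma(α, β) prior (rate parametrization) on a Poisson rate with n observations summing to S gives posterior Gamma(α+S, β+n).
So α = 62 − 55 = 7 and β = 22 − 8 = 14.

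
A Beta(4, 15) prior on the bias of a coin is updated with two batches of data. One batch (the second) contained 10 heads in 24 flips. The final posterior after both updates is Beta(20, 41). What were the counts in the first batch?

6 heads and 12 tails

Sequential conjugate updates are equivalent to a single update on the pooled data, so total successes = posterior α − prior α and total failures = posterior β − prior β.
Total across both batches: 20−4=16 heads, 41−15=26 tails.
Subtract the second batch: 16−10=6 heads and 26−14=12 tails.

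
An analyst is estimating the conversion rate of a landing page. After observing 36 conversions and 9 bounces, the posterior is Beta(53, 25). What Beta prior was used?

Beta(17, 16)

A Beta(a, b) prior with s successes and f failures in binomial data gives a Beta(a+s, b+f) posterior.
So a = 53 − 36 = 17 and b = 25 − 9 = 16.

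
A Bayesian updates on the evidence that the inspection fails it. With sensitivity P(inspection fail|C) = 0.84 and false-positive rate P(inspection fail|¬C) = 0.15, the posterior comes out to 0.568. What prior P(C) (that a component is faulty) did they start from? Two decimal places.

P(C) = 0.19

In odds form, posterior odds = prior odds × likelihood ratio, so prior odds = posterior odds ÷ LR.
Posterior odds = 0.568/(1−0.568) = 1.3148. LR = 0.84/0.15 = 5.6000.
Prior odds = 1.3148/5.6000 = 0.2348, so P(C) = 0.2348/(1+0.2348) ≈ 0.19.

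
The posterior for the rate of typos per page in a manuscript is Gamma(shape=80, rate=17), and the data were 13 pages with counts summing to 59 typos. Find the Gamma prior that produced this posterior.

Gamma(shape=21, rate=4)

A Gamma(α, β) prior (rate parametrization) on a Poisson rate with n observations summing to S gives posterior Gamma(α+S, β+n).
So α = 80 − 59 = 21 and β = 17 − 13 = 4.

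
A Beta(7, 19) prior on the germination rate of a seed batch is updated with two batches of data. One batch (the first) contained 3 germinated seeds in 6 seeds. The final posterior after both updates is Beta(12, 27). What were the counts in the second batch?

Because Beta–binomial updating is additive in the counts, the combined data contributed (α_post−α_prior, β_post−β_prior) successes and failures.
Total across both batches: 12−7=5 germinated seeds, 27−19=8 non-germinating seeds.
Subtract the first batch: 5−3=2 germinated seeds and 8−3=5 non-germinating seeds.

2 germinated seeds and 5 non-germinating seeds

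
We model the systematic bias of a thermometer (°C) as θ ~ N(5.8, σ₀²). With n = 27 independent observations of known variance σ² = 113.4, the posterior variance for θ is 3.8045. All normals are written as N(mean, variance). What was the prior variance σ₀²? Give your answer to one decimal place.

Posterior precision equals prior precision plus data precision: 1/σ_n² = 1/σ₀² + n/σ².
So 1/σ₀² = 1/3.8045 − 27/113.4 = 0.262847 − 0.238095 = 0.024752.
Hence σ₀² = 1/0.024752 ≈ 40.4.

σ₀² = 40.4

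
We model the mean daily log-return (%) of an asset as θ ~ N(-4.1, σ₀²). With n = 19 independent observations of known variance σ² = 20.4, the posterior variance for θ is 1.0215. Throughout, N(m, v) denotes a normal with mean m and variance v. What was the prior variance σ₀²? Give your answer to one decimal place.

For the Normal–Normal model with known σ², precisions add: τ_n = τ₀ + n/σ².
So 1/σ₀² = 1/1.0215 − 19/20.4 = 0.978953 − 0.931373 = 0.047580.
Hence σ₀² = 1/0.047580 ≈ 21.0.

σ₀² = 21.0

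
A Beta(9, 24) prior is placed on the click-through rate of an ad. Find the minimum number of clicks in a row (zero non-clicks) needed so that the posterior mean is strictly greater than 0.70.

After k clicks and 0 non-clicks the posterior is Beta(9+k, 24), with mean (9+k)/(9+24+k).
Set (9+k)/(33+k) > 0.70 and solve: k > (0.70·33 − 9)/(1 − 0.70) = 47.000.
The smallest integer exceeding 47.000 is 48.

k = 48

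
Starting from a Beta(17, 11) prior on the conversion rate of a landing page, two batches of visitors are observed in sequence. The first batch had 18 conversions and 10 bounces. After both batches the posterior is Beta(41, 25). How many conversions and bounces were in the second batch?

Because Beta–binomial updating is additive in the counts, the combined data contributed (α_post−α_prior, β_post−β_prior) successes and failures.
Total across both batches: 41−17=24 conversions, 25−11=14 bounces.
Subtract the first batch: 24−18=6 conversions and 14−10=4 bounces.

6 conversions and 4 bounces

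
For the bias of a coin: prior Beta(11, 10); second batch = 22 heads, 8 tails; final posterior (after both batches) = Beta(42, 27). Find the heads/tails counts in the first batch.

9 heads and 9 tails

Because Beta–binomial updating is additive in the counts, the combined data contributed (α_post−α_prior, β_post−β_prior) successes and failures.
Total across both batches: 42−11=31 heads, 27−10=17 tails.
Subtract the second batch: 31−22=9 heads and 17−8=9 tails.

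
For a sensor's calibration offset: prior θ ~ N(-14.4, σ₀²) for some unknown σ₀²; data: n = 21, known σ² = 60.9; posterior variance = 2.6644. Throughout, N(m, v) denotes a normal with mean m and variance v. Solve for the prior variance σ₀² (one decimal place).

Posterior precision equals prior precision plus data precision: 1/σ_n² = 1/σ₀² + n/σ².
So 1/σ₀² = 1/2.6644 − 21/60.9 = 0.375319 − 0.344828 = 0.030491.
Hence σ₀² = 1/0.030491 ≈ 32.8.

σ₀² = 32.8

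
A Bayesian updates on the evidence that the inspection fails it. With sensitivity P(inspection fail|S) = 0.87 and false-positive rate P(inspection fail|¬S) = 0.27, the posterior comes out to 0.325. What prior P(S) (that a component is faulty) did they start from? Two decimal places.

In odds form, posterior odds = prior odds × likelihood ratio, so prior odds = posterior odds ÷ LR.
Posterior odds = 0.325/(1−0.325) = 0.4815. LR = 0.87/0.27 = 3.2222.
Prior odds = 0.4815/3.2222 = 0.1494, so P(S) = 0.1494/(1+0.1494) ≈ 0.13.

P(S) = 0.13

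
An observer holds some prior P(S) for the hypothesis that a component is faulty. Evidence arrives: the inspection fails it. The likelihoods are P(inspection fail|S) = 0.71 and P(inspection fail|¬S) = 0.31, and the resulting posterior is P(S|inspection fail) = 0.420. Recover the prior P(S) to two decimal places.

Bayes' rule in odds form gives O(S|E) = O(S)·[P(E|S)/P(E|¬S)], hence O(S) = O(S|E)/LR.
Posterior odds = 0.420/(1−0.420) = 0.7241. LR = 0.71/0.31 = 2.2903.
Prior odds = 0.7241/2.2903 = 0.3162, so P(S) = 0.3162/(1+0.3162) ≈ 0.24.

P(S) = 0.24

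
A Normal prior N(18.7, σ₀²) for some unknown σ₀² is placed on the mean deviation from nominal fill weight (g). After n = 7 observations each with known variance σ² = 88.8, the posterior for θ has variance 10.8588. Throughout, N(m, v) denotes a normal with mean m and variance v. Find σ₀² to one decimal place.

Posterior precision equals prior precision plus data precision: 1/σ_n² = 1/σ₀² + n/σ².
So 1/σ₀² = 1/10.8588 − 7/88.8 = 0.092091 − 0.078829 = 0.013262.
Hence σ₀² = 1/0.013262 ≈ 75.4.

σ₀² = 75.4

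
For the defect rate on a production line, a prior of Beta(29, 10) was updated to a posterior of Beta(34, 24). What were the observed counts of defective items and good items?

Beta is conjugate to the binomial likelihood: posterior = Beta(a+s, b+f).
So s = 34 − 29 = 5 and f = 24 − 10 = 14.

5 defective items and 14 good items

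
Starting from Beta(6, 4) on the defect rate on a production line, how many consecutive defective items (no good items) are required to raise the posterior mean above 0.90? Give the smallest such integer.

After k defective items and 0 good items the posterior is Beta(6+k, 4), with mean (6+k)/(6+4+k).
Set (6+k)/(10+k) > 0.90 and solve: k > (0.90·10 − 6)/(1 − 0.90) = 30.000.
The smallest integer exceeding 30.000 is 31, and checking k=31: (37)/(41) = 0.9024 > 0.90.

k = 31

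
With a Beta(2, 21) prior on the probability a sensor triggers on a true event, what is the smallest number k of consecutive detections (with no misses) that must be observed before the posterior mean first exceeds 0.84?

After k detections and 0 misses the posterior is Beta(2+k, 21), with mean (2+k)/(2+21+k).
Set (2+k)/(23+k) > 0.84 and solve: k > (0.84·23 − 2)/(1 − 0.84) = 108.250.
The smallest integer exceeding 108.250 is 109, and checking k=109: (111)/(132) = 0.8409 > 0.84.

k = 109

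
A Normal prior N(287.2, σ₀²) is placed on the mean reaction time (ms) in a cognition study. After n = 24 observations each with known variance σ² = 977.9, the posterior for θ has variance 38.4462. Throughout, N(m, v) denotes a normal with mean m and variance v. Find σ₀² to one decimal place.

For the Normal–Normal model with known σ², precisions add: τ_n = τ₀ + n/σ².
So 1/σ₀² = 1/38.4462 − 24/977.9 = 0.026010 − 0.024542 = 0.001468.
Hence σ₀² = 1/0.001468 ≈ 681.2.

σ₀² = 681.2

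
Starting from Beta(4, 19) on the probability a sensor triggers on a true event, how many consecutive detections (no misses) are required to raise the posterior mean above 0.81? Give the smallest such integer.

k = 78

After k detections and 0 misses the posterior is Beta(4+k, 19), with mean (4+k)/(4+19+k).
Set (4+k)/(23+k) > 0.81 and solve: k > (0.81·23 − 4)/(1 − 0.81) = 77.000.
The smallest integer exceeding 77.000 is 78.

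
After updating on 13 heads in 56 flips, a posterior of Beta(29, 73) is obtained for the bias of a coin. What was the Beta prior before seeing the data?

Beta(16, 30)

Beta is conjugate to the binomial likelihood: posterior = Beta(a+s, b+f).
Subtract the data counts: 29−13=16, 73−43=30.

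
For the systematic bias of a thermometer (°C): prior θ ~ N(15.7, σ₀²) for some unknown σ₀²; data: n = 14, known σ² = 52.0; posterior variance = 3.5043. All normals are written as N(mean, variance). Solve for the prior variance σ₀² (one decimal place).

For the Normal–Normal model with known σ², precisions add: τ_n = τ₀ + n/σ².
So 1/σ₀² = 1/3.5043 − 14/52.0 = 0.285364 − 0.269231 = 0.016133.
Hence σ₀² = 1/0.016133 ≈ 62.0.

σ₀² = 62.0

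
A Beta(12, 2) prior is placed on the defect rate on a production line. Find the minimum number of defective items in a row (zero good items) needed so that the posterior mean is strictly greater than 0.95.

k = 27

After k defective items and 0 good items the posterior is Beta(12+k, 2), with mean (12+k)/(12+2+k).
Set (12+k)/(14+k) > 0.95 and solve: k > (0.95·14 − 12)/(1 − 0.95) = 26.000.
The smallest integer exceeding 26.000 is 27, and checking k=27: (39)/(41) = 0.9512 > 0.95.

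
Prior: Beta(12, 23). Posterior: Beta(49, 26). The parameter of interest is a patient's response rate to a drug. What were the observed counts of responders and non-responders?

37 responders and 3 non-responders

Under Beta–binomial conjugacy the posterior parameters are (α+s, β+f).
Match parameters: s=49−12=37, f=26−23=3.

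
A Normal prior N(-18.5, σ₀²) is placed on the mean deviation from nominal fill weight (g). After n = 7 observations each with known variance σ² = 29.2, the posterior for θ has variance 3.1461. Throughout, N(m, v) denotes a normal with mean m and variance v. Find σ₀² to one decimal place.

For the Normal–Normal model with known σ², precisions add: τ_n = τ₀ + n/σ².
So 1/σ₀² = 1/3.1461 − 7/29.2 = 0.317854 − 0.239726 = 0.078128.
Hence σ₀² = 1/0.078128 ≈ 12.8.

σ₀² = 12.8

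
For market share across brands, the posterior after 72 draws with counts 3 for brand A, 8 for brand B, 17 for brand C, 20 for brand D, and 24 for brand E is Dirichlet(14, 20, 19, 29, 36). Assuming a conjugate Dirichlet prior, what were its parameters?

Dirichlet(11, 12, 2, 9, 12)

For a Dirichlet(α) prior with multinomial counts c, the posterior is Dirichlet(α + c) componentwise.
Subtract each count from the matching posterior parameter: 14−3=11, 20−8=12, 19−17=2, 29−20=9, 36−24=12.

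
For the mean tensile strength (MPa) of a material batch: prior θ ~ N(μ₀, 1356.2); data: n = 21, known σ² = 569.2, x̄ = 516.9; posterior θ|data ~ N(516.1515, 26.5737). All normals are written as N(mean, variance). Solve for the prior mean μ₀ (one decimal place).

The posterior mean is a precision-weighted average: μ_n = (τ₀μ₀ + τ_data·x̄)/(τ₀+τ_data), with τ₀=1/σ₀² and τ_data=n/σ².
Here τ₀ = 1/1356.2 = 0.000737 and τ_data = 21/569.2 = 0.036894, so τ_n = 0.037631.
Rearranging for μ₀: μ₀ = (μ_n·τ_n − τ_data·x̄)/τ₀ = (516.1515·0.037631 − 0.036894·516.9) / 0.000737 = 0.352788/0.000737 ≈ 478.7.

μ₀ = 478.7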